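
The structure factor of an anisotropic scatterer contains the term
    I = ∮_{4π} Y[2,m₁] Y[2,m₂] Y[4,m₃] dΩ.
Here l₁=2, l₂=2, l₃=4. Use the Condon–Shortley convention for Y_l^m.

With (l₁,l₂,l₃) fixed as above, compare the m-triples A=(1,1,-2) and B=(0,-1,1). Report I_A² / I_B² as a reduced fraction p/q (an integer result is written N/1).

4/3

Same 2,2,4: normalisation and zero-m 3j drop out of the ratio.
A: Δ: 0! 4! 4! / 9! → 1/630; sum: t=0:+1/36 = 1/36; 3j²(2 2 4; 1 1 -2) = Δ·Π!·Σ² = 4/63  (sign +1)
B: Δ: 0! 4! 4! / 9! → 1/630; sum: t=0:+1/24 = 1/24; 3j²(2 2 4; 0 -1 1) = Δ·Π!·Σ² = 1/21  (sign -1)
I_A²/I_B² = (4/63)/(1/21) = 4/3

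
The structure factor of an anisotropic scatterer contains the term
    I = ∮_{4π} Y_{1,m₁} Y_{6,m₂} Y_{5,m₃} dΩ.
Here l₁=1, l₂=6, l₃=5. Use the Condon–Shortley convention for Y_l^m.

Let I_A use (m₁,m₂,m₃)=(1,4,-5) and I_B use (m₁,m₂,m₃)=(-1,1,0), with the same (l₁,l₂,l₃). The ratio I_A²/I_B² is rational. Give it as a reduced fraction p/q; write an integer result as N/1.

Shared (l₁,l₂,l₃)=(1,6,5): N and (l;000)² cancel in I_A²/I_B².
A: Δ = 2!·0!·10!/13! = 1/858; Racah Σ t=0..0: t=0:+1/7257600 = 1/7257600; ⇒ 3j(1 6 5; 1 4 -5)² = 1/858, sgn +1
B: Δ = 2!·0!·10!/13! = 1/858; Racah Σ t=2..2: t=2:+1/28800 = 1/28800; ⇒ 3j(1 6 5; -1 1 0)² = 7/286, sgn -1
I_A²/I_B² = (1/858)/(7/286) = 1/21

1/21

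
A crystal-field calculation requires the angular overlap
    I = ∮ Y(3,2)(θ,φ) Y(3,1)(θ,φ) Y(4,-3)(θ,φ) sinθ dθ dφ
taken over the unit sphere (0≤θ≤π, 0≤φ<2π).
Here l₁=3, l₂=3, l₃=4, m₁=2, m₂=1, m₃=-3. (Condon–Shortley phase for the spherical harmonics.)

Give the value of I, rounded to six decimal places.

Rules hold: Σm=0, L=10 even, 0≤4≤6.
N = 7·7·9 = 441
Δ = 2!·4!·4!/11! = 1/34650
Racah Σ t=0..2: t=0:+1/72 t=1:−1/16 t=2:+1/72 = -5/144
⇒ 3j(3 3 4; 0 0 0)² = 2/77, sgn -1
Racah Σ t=0..1: t=0:+1/288 t=1:−1/144 = -1/288
⇒ 3j(3 3 4; 2 1 -3)² = 1/99, sgn +1
4πI² = N·(3j₀)²·(3jₘ)² = 14/121
I = -1·√(0.115702/4π) = -0.09595473

-0.095955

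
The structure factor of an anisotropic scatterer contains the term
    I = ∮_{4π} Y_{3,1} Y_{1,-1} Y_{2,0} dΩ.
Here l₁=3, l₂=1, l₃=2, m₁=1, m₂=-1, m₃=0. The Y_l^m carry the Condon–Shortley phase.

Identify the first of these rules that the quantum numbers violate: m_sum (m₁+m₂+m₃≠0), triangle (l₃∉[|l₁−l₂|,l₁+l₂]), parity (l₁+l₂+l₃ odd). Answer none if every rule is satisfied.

none

Σmᵢ = 0  ✓
l₃∈[|l₁−l₂|,l₁+l₂]=[2,4], have l₃=2  ✓
Σlᵢ = 6 ⇒ even  ✓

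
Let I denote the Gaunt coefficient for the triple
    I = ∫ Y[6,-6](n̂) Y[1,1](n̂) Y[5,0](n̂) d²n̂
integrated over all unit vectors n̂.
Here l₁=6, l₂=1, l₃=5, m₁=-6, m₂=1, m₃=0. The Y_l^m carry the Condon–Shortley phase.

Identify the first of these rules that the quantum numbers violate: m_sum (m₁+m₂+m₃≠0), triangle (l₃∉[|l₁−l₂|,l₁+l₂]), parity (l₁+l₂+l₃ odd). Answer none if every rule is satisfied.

m_sum

azimuthal sum: -6 + 1 + 0 = -5  ✗
5 ≤ 5 ≤ 7 (triangle on l)
L = 6 + 1 + 5 = 12 (even)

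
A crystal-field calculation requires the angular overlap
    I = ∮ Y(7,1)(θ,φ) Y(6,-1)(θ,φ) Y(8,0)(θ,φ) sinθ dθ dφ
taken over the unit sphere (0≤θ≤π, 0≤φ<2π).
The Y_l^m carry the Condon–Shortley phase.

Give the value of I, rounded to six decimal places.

l₁+l₂+l₃=21 is odd: 3j(l;000)=0 ⇒ I=0

0.000000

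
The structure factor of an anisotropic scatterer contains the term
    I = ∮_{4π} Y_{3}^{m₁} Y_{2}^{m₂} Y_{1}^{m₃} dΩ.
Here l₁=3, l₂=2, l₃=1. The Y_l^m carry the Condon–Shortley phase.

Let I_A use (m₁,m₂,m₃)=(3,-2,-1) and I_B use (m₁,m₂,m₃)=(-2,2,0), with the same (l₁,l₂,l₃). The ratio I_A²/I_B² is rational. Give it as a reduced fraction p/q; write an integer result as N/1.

3/1

l's match ⇒ only the (l;m) 3-j factors differ between A and B.
A: triangle coeff Δ(3,2,1) = 1/105; Σ_t [0,0]: t=0:+1/48 = 1/48; (3j)²=1/7 [(3 2 1; 3 -2 -1)], sign=+1
B: triangle coeff Δ(3,2,1) = 1/105; Σ_t [4,4]: t=4:+1/24 = 1/24; (3j)²=1/21 [(3 2 1; -2 2 0)], sign=-1
I_A²/I_B² = (1/7)/(1/21) = 3/1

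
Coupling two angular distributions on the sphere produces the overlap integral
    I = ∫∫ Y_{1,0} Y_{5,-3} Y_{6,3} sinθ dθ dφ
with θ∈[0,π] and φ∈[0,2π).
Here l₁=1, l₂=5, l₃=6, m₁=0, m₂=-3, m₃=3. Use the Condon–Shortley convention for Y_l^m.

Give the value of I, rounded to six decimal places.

Rules hold: Σm=0, L=12 even, 4≤6≤6.
N = 3·11·13 = 429
Δ = 0!·2!·10!/13! = 1/858
Racah Σ t=0..0: t=0:+1/14400 = 1/14400
⇒ 3j(1 5 6; 0 0 0)² = 6/143, sgn +1
Racah Σ t=0..0: t=0:+1/80640 = 1/80640
⇒ 3j(1 5 6; 0 -3 3)² = 9/286, sgn -1
4πI² = N·(3j₀)²·(3jₘ)² = 81/143
I = -1·√(0.566434/4π) = -0.21230956

-0.212310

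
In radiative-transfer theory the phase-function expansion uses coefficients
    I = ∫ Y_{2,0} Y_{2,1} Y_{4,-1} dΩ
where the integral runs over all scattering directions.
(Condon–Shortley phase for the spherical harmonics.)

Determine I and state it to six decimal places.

Rules hold: Σm=0, L=8 even, 0≤4≤4.
N = 5·5·9 = 225
Δ = 0!·4!·4!/9! = 1/630
Racah Σ t=0..0: t=0:+1/16 = 1/16
⇒ 3j(2 2 4; 0 0 0)² = 2/35, sgn +1
Racah Σ t=0..0: t=0:+1/24 = 1/24
⇒ 3j(2 2 4; 0 1 -1)² = 1/21, sgn -1
4πI² = N·(3j₀)²·(3jₘ)² = 30/49
I = -1·√(0.612245/4π) = -0.22072812

-0.220728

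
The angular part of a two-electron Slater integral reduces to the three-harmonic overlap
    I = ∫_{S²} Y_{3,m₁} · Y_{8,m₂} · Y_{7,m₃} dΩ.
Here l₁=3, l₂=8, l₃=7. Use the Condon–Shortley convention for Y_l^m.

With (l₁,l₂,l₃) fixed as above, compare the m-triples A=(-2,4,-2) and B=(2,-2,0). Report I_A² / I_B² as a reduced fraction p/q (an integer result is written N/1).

11/210

l's match ⇒ only the (l;m) 3-j factors differ between A and B.
A: triangle coeff Δ(3,8,7) = 1/5290740; Σ_t [3,4]: t=3:−1/26127360 t=4:+1/23224320 = 1/209018880; (3j)²=275/1058148 [(3 8 7; -2 4 -2)], sign=-1
B: triangle coeff Δ(3,8,7) = 1/5290740; Σ_t [0,1]: t=0:+1/12441600 t=1:−1/7257600 = -1/17418240; (3j)²=125/25194 [(3 8 7; 2 -2 0)], sign=+1
I_A²/I_B² = (275/1058148)/(125/25194) = 11/210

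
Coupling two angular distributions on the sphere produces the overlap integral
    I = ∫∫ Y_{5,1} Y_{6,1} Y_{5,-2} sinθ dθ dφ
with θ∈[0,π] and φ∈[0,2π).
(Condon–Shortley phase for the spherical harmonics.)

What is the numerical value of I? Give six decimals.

0.120248

Rules hold: Σm=0, L=16 even, 1≤5≤11.
N = 11·13·11 = 1573
Δ = 6!·4!·6!/17! = 1/28588560
Racah Σ t=1..5: t=1:−1/345600 t=2:+1/13824 t=3:−1/5184 t=4:+1/13824 t=5:−1/345600 = -7/129600
⇒ 3j(5 6 5; 0 0 0)² = 80/7293, sgn +1
Racah Σ t=1..4: t=1:−1/518400 t=2:+1/23040 t=3:−1/10368 t=4:+1/41472 = -1/32400
⇒ 3j(5 6 5; 1 1 -2)² = 128/12155, sgn +1
4πI² = N·(3j₀)²·(3jₘ)² = 2048/11271
I = +1·√(0.181705/4π) = 0.12024827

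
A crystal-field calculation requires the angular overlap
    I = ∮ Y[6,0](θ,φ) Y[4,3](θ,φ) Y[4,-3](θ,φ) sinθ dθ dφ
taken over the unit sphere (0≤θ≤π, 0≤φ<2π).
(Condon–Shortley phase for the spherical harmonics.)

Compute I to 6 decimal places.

Rules hold: Σm=0, L=14 even, 2≤4≤10.
N = 13·9·9 = 1053
Δ = 6!·6!·2!/15! = 1/1261260
Racah Σ t=2..4: t=2:+1/4608 t=3:−1/1296 t=4:+1/4608 = -7/20736
⇒ 3j(6 4 4; 0 0 0)² = 20/1287, sgn -1
Racah Σ t=5..6: t=5:−1/28800 t=6:+1/518400 = -17/518400
⇒ 3j(6 4 4; 0 3 -3)² = 289/25740, sgn +1
4πI² = N·(3j₀)²·(3jₘ)² = 289/1573
I = -1·√(0.183725/4π) = -0.12091485

-0.120915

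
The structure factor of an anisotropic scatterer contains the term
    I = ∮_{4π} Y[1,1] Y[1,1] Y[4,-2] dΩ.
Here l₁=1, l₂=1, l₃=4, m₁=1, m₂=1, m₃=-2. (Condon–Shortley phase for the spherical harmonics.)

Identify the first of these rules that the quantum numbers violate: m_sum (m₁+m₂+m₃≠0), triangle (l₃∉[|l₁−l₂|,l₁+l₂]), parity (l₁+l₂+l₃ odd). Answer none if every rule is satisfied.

triangle

m₁+m₂+m₃ = 1 + 1 − 2 = 0  ✓
triangle: |1−1|=0 ≤ l₃=4 ≤ 1+1=2  ✗
parity: l₁+l₂+l₃ = 6 is even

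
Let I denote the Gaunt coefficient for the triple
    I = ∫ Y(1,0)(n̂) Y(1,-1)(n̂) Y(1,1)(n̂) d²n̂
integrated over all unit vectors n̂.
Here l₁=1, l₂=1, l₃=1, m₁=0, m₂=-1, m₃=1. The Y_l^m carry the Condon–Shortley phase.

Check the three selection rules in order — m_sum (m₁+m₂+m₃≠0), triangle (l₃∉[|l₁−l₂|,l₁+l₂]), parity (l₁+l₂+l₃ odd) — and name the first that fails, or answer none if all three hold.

parity

azimuthal sum: 0 − 1 + 1 = 0  ✓
0 ≤ 1 ≤ 2 (triangle on l)  ✓
L = 1 + 1 + 1 = 3 (odd)  ✗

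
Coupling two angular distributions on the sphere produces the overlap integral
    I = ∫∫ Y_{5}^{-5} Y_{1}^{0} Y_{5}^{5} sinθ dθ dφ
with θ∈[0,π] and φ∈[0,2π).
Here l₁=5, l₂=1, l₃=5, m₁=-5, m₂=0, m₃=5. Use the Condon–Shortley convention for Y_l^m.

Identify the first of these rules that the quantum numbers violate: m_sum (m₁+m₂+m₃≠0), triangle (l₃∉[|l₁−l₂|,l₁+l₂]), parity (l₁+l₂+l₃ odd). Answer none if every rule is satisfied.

parity

m₁+m₂+m₃ = -5 + 0 + 5 = 0  ✓
triangle: |5−1|=4 ≤ l₃=5 ≤ 5+1=6  ✓
parity: l₁+l₂+l₃ = 11 is odd  ✗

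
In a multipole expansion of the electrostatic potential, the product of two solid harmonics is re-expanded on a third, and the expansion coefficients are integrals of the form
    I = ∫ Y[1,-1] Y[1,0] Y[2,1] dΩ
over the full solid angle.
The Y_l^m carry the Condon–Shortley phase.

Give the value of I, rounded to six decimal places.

Rules hold: Σm=0, L=4 even, 0≤2≤2.
N = 3·3·5 = 45
Δ = 0!·2!·2!/5! = 1/30
Racah Σ t=0..0: t=0:+1/1 = 1/1
⇒ 3j(1 1 2; 0 0 0)² = 2/15, sgn +1
Racah Σ t=0..0: t=0:+1/2 = 1/2
⇒ 3j(1 1 2; -1 0 1)² = 1/10, sgn -1
4πI² = N·(3j₀)²·(3jₘ)² = 3/5
I = -1·√(0.6/4π) = -0.21850969

-0.218510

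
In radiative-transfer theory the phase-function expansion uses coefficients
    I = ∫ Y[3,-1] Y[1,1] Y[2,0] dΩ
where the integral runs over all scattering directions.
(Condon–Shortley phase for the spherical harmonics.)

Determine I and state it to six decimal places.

m-sum 0 ✓  L=6 even ✓  2≤2≤4 ✓
Π(2lᵢ+1) = 7×3×5 = 105
triangle coeff Δ(3,1,2) = 1/105
Σ_t [1,1]: t=1:−1/4 = -1/4
(3j)²=3/35 [(3 1 2; 0 0 0)], sign=-1
Σ_t [2,2]: t=2:+1/8 = 1/8
(3j)²=2/35 [(3 1 2; -1 1 0)], sign=+1
⇒ 4πI² = 18/35
I = (-1)√(18/35/(4π)) = -0.20230066

-0.202301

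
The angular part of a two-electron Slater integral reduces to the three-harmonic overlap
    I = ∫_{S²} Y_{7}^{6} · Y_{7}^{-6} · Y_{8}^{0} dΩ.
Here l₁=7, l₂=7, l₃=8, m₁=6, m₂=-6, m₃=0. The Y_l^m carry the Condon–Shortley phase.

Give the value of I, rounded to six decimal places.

Checks pass: Σm=0; 22 even; l₃=8∈[0,14].
(2·7+1)(2·7+1)(2·8+1) = 3825
Δ: 6! 8! 8! / 23! → 1/22086194130
sum: t=0:+1/18289152000 t=1:−1/248832000 t=2:+1/24883200 t=3:−1/11943936 t=4:+1/24883200 t=5:−1/248832000 t=6:+1/18289152000 = -11/975421440
3j²(7 7 8; 0 0 0) = Δ·Π!·Σ² = 1750/289731  (sign -1)
sum: t=0:+1/18289152000 t=1:−1/195084288000 = 29/585252864000
3j²(7 7 8; 6 -6 0) = Δ·Π!·Σ² = 10933/1560090  (sign +1)
combine: 4πI² = 3825·1750/289731·10933/1560090 = 525625/3246473
take √, sign -1: I = -0.11350818

-0.113508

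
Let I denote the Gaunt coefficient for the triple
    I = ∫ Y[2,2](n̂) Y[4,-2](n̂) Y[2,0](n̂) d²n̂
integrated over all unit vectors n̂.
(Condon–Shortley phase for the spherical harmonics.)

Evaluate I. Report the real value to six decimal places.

Checks pass: Σm=0; 8 even; l₃=2∈[2,6].
(2·2+1)(2·4+1)(2·2+1) = 225
Δ: 4! 0! 4! / 9! → 1/630
sum: t=2:+1/16 = 1/16
3j²(2 4 2; 0 0 0) = Δ·Π!·Σ² = 2/35  (sign +1)
sum: t=0:+1/96 = 1/96
3j²(2 4 2; 2 -2 0) = Δ·Π!·Σ² = 1/42  (sign +1)
combine: 4πI² = 225·2/35·1/42 = 15/49
take √, sign +1: I = 0.15607835

0.156078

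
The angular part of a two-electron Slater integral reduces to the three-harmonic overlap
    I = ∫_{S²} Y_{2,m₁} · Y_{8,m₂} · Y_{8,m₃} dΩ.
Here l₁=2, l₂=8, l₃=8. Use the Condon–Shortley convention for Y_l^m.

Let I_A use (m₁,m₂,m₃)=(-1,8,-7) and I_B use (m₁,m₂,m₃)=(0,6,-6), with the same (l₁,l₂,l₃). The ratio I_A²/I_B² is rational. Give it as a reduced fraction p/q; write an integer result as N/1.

Shared (l₁,l₂,l₃)=(2,8,8): N and (l;000)² cancel in I_A²/I_B².
A: Δ = 2!·2!·14!/19! = 1/348840; Racah Σ t=2..2: t=2:+1/174356582400 = 1/174356582400; ⇒ 3j(2 8 8; -1 8 -7)² = 5/323, sgn -1
B: Δ = 2!·2!·14!/19! = 1/348840; Racah Σ t=0..2: t=0:+1/348713164800 t=1:−1/6227020800 t=2:+1/3832012800 = 1/9686476800; ⇒ 3j(2 8 8; 0 6 -6)² = 6/1615, sgn +1
I_A²/I_B² = (5/323)/(6/1615) = 25/6

25/6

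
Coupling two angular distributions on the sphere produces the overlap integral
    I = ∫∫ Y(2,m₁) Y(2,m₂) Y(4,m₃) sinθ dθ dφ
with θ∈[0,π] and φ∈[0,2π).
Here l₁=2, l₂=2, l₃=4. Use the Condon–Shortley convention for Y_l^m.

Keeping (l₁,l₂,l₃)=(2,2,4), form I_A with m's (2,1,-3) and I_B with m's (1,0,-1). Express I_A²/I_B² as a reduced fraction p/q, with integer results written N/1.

l's match ⇒ only the (l;m) 3-j factors differ between A and B.
A: triangle coeff Δ(2,2,4) = 1/630; Σ_t [0,0]: t=0:+1/144 = 1/144; (3j)²=1/18 [(2 2 4; 2 1 -3)], sign=-1
B: triangle coeff Δ(2,2,4) = 1/630; Σ_t [0,0]: t=0:+1/24 = 1/24; (3j)²=1/21 [(2 2 4; 1 0 -1)], sign=-1
I_A²/I_B² = (1/18)/(1/21) = 7/6

7/6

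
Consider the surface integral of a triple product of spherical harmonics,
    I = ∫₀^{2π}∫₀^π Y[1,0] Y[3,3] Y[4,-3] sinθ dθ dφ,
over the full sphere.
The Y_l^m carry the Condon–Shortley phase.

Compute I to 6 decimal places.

Checks pass: Σm=0; 8 even; l₃=4∈[2,4].
(2·1+1)(2·3+1)(2·4+1) = 189
Δ: 0! 2! 6! / 9! → 1/252
sum: t=0:+1/36 = 1/36
3j²(1 3 4; 0 0 0) = Δ·Π!·Σ² = 4/63  (sign +1)
sum: t=0:+1/720 = 1/720
3j²(1 3 4; 0 3 -3) = Δ·Π!·Σ² = 1/36  (sign -1)
combine: 4πI² = 189·4/63·1/36 = 1/3
take √, sign -1: I = -0.16286750

-0.162868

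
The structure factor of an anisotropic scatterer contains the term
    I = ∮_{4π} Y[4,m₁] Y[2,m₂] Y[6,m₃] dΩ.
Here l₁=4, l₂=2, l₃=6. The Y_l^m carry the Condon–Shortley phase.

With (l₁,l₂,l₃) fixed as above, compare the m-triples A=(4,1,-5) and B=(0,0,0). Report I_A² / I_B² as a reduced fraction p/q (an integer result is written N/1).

l's match ⇒ only the (l;m) 3-j factors differ between A and B.
A: triangle coeff Δ(4,2,6) = 1/6435; Σ_t [0,0]: t=0:+1/241920 = 1/241920; (3j)²=1/39 [(4 2 6; 4 1 -5)], sign=-1
B: triangle coeff Δ(4,2,6) = 1/6435; Σ_t [0,0]: t=0:+1/2304 = 1/2304; (3j)²=5/143 [(4 2 6; 0 0 0)], sign=+1
I_A²/I_B² = (1/39)/(5/143) = 11/15

11/15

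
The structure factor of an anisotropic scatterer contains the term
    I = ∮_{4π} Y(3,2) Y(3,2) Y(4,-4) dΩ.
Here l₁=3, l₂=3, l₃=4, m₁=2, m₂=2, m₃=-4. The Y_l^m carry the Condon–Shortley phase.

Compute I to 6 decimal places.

0.214561

Rules hold: Σm=0, L=10 even, 0≤4≤6.
N = 7·7·9 = 441
Δ = 2!·4!·4!/11! = 1/34650
Racah Σ t=0..2: t=0:+1/72 t=1:−1/16 t=2:+1/72 = -5/144
⇒ 3j(3 3 4; 0 0 0)² = 2/77, sgn -1
Racah Σ t=1..1: t=1:−1/576 = -1/576
⇒ 3j(3 3 4; 2 2 -4)² = 5/99, sgn -1
4πI² = N·(3j₀)²·(3jₘ)² = 70/121
I = +1·√(0.578512/4π) = 0.21456131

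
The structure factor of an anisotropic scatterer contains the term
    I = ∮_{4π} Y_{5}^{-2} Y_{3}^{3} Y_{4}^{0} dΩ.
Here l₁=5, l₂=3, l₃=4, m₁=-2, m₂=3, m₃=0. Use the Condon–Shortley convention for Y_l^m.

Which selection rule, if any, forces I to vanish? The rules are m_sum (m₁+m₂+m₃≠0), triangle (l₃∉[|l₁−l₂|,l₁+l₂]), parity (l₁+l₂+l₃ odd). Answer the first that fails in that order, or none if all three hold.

Σmᵢ = 1  ✗
l₃∈[|l₁−l₂|,l₁+l₂]=[2,8], have l₃=4
Σlᵢ = 12 ⇒ even

m_sum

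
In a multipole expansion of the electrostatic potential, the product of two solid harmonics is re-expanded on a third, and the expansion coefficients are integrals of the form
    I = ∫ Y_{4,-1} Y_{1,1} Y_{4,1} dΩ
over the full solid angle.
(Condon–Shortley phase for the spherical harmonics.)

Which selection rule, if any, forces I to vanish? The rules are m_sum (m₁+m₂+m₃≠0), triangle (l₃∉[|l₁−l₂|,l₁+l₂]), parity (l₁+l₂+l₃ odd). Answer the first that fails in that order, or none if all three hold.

m_sum

Σmᵢ = 1  ✗
l₃∈[|l₁−l₂|,l₁+l₂]=[3,5], have l₃=4
Σlᵢ = 9 ⇒ odd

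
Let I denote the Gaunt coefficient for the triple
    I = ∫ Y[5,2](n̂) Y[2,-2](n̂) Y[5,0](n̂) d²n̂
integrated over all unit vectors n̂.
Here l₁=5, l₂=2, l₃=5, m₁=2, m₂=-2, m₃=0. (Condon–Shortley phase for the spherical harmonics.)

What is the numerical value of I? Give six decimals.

-0.191372

Checks pass: Σm=0; 12 even; l₃=5∈[3,7].
(2·5+1)(2·2+1)(2·5+1) = 605
Δ: 2! 8! 2! / 13! → 1/38610
sum: t=0:+1/2880 t=1:−1/576 t=2:+1/2880 = -1/960
3j²(5 2 5; 0 0 0) = Δ·Π!·Σ² = 10/429  (sign +1)
sum: t=0:+1/2880 = 1/2880
3j²(5 2 5; 2 -2 0) = Δ·Π!·Σ² = 14/429  (sign -1)
combine: 4πI² = 605·10/429·14/429 = 700/1521
take √, sign -1: I = -0.19137248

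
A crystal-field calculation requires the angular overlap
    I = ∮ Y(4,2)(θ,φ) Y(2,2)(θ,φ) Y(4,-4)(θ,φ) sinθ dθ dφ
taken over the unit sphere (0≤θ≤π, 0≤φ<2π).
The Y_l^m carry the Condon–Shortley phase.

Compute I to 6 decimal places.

m-sum 0 ✓  L=10 even ✓  2≤4≤6 ✓
Π(2lᵢ+1) = 9×5×9 = 405
triangle coeff Δ(4,2,4) = 1/13860
Σ_t [0,2]: t=0:+1/192 t=1:−1/36 t=2:+1/192 = -5/288
(3j)²=20/693 [(4 2 4; 0 0 0)], sign=-1
Σ_t [2,2]: t=2:+1/2880 = 1/2880
(3j)²=2/165 [(4 2 4; 2 2 -4)], sign=+1
⇒ 4πI² = 120/847
I = (-1)√(120/847/(4π)) = -0.10618031

-0.106180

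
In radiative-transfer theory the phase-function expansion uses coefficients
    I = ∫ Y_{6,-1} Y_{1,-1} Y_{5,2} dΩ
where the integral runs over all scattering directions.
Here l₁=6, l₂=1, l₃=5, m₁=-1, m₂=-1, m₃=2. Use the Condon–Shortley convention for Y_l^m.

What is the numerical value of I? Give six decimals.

-0.129207

Rules hold: Σm=0, L=12 even, 5≤5≤7.
N = 13·3·11 = 429
Δ = 2!·10!·0!/13! = 1/858
Racah Σ t=1..1: t=1:−1/14400 = -1/14400
⇒ 3j(6 1 5; 0 0 0)² = 6/143, sgn +1
Racah Σ t=0..0: t=0:+1/60480 = 1/60480
⇒ 3j(6 1 5; -1 -1 2)² = 5/429, sgn -1
4πI² = N·(3j₀)²·(3jₘ)² = 30/143
I = -1·√(0.20979/4π) = -0.12920749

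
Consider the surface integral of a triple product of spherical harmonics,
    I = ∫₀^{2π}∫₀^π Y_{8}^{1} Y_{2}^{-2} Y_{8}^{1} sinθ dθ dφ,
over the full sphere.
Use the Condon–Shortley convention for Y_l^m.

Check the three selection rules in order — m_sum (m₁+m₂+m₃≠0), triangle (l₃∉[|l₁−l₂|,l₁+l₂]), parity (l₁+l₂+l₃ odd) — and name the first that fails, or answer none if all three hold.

m₁+m₂+m₃ = 1 − 2 + 1 = 0  ✓
triangle: |8−2|=6 ≤ l₃=8 ≤ 8+2=10  ✓
parity: l₁+l₂+l₃ = 18 is even  ✓

none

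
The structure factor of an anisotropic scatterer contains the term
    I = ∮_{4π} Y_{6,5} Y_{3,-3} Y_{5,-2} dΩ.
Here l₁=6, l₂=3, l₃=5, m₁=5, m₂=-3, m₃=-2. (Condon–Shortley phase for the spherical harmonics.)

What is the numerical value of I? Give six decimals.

m-sum 0 ✓  L=14 even ✓  3≤5≤9 ✓
Π(2lᵢ+1) = 13×7×11 = 1001
triangle coeff Δ(6,3,5) = 1/675675
Σ_t [1,3]: t=1:−1/8640 t=2:+1/2304 t=3:−1/8640 = 7/34560
(3j)²=7/429 [(6 3 5; 0 0 0)], sign=-1
Σ_t [0,0]: t=0:+1/241920 = 1/241920
(3j)²=2/91 [(6 3 5; 5 -3 -2)], sign=-1
⇒ 4πI² = 14/39
I = (+1)√(14/39/(4π)) = 0.16901560

0.169016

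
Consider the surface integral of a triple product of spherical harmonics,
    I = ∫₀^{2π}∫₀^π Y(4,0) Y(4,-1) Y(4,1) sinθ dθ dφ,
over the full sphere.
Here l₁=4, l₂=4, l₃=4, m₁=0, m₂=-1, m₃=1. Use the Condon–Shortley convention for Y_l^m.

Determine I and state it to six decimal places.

Checks pass: Σm=0; 12 even; l₃=4∈[0,8].
(2·4+1)(2·4+1)(2·4+1) = 729
Δ: 4! 4! 4! / 13! → 1/450450
sum: t=0:+1/13824 t=1:−1/216 t=2:+1/64 t=3:−1/216 t=4:+1/13824 = 5/768
3j²(4 4 4; 0 0 0) = Δ·Π!·Σ² = 18/1001  (sign +1)
sum: t=0:+1/3456 t=1:−1/144 t=2:+1/96 t=3:−1/864 = 1/384
3j²(4 4 4; 0 -1 1) = Δ·Π!·Σ² = 9/2002  (sign -1)
combine: 4πI² = 729·18/1001·9/2002 = 59049/1002001
take √, sign -1: I = -0.06848055

-0.068481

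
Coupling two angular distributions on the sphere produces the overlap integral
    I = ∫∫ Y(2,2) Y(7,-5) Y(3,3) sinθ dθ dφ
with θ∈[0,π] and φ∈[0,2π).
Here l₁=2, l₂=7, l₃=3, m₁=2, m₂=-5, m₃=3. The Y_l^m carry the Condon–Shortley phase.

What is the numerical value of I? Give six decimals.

0.000000

triangle: need 5≤l₃≤9, have 3; I=0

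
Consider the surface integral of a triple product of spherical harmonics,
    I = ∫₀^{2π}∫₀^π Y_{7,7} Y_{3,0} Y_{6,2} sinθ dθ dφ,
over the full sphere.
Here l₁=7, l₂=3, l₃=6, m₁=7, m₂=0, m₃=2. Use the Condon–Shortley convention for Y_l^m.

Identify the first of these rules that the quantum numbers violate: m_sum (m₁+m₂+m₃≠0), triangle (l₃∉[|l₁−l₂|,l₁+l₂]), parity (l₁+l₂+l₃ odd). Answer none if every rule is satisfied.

m₁+m₂+m₃ = 7 + 0 + 2 = 9  ✗
triangle: |7−3|=4 ≤ l₃=6 ≤ 7+3=10
parity: l₁+l₂+l₃ = 16 is even

m_sum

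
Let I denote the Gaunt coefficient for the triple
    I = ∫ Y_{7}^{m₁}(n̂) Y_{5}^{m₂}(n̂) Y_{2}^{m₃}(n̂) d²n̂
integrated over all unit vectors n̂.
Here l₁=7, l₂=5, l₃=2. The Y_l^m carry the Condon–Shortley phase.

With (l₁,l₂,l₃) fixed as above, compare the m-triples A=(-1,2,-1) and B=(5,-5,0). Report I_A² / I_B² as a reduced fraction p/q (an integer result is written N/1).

l's match ⇒ only the (l;m) 3-j factors differ between A and B.
A: triangle coeff Δ(7,5,2) = 1/15015; Σ_t [7,7]: t=7:−1/181440 = -1/181440; (3j)²=32/3003 [(7 5 2; -1 2 -1)], sign=+1
B: triangle coeff Δ(7,5,2) = 1/15015; Σ_t [0,0]: t=0:+1/14515200 = 1/14515200; (3j)²=2/455 [(7 5 2; 5 -5 0)], sign=+1
I_A²/I_B² = (32/3003)/(2/455) = 80/33

80/33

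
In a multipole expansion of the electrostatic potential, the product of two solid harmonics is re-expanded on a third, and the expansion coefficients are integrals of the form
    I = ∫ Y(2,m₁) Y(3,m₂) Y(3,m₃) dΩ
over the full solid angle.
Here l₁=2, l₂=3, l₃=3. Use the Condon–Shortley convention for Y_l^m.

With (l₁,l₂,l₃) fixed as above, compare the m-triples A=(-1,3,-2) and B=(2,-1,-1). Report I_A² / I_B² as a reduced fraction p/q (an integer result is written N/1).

25/24

l's match ⇒ only the (l;m) 3-j factors differ between A and B.
A: triangle coeff Δ(2,3,3) = 1/3780; Σ_t [2,2]: t=2:+1/48 = 1/48; (3j)²=5/84 [(2 3 3; -1 3 -2)], sign=-1
B: triangle coeff Δ(2,3,3) = 1/3780; Σ_t [0,0]: t=0:+1/16 = 1/16; (3j)²=2/35 [(2 3 3; 2 -1 -1)], sign=+1
I_A²/I_B² = (5/84)/(2/35) = 25/24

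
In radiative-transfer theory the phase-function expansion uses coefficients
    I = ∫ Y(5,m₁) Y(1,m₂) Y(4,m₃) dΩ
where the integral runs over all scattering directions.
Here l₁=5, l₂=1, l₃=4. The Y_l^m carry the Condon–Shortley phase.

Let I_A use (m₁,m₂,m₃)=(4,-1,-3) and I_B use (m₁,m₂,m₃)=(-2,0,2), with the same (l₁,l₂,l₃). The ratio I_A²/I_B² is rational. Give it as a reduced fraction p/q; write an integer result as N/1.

Shared (l₁,l₂,l₃)=(5,1,4): N and (l;000)² cancel in I_A²/I_B².
A: Δ = 2!·8!·0!/11! = 1/495; Racah Σ t=0..0: t=0:+1/10080 = 1/10080; ⇒ 3j(5 1 4; 4 -1 -3)² = 4/55, sgn -1
B: Δ = 2!·8!·0!/11! = 1/495; Racah Σ t=1..1: t=1:−1/1440 = -1/1440; ⇒ 3j(5 1 4; -2 0 2)² = 7/165, sgn -1
I_A²/I_B² = (4/55)/(7/165) = 12/7

12/7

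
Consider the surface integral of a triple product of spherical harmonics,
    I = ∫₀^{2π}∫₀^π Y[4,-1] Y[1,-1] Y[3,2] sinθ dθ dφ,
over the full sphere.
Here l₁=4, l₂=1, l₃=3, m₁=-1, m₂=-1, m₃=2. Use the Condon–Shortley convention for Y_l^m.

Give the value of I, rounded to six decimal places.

-0.106622

Rules hold: Σm=0, L=8 even, 3≤3≤5.
N = 9·3·7 = 189
Δ = 2!·6!·0!/9! = 1/252
Racah Σ t=1..1: t=1:−1/36 = -1/36
⇒ 3j(4 1 3; 0 0 0)² = 4/63, sgn +1
Racah Σ t=0..0: t=0:+1/240 = 1/240
⇒ 3j(4 1 3; -1 -1 2)² = 1/84, sgn -1
4πI² = N·(3j₀)²·(3jₘ)² = 1/7
I = -1·√(0.142857/4π) = -0.10662181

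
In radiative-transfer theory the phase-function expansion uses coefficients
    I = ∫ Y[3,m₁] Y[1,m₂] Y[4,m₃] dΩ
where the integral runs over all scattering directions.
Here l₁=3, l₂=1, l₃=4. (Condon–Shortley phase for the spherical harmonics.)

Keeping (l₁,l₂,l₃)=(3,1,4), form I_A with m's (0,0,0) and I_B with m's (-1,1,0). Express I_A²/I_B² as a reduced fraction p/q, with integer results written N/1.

l's match ⇒ only the (l;m) 3-j factors differ between A and B.
A: triangle coeff Δ(3,1,4) = 1/252; Σ_t [0,0]: t=0:+1/36 = 1/36; (3j)²=4/63 [(3 1 4; 0 0 0)], sign=+1
B: triangle coeff Δ(3,1,4) = 1/252; Σ_t [0,0]: t=0:+1/96 = 1/96; (3j)²=1/42 [(3 1 4; -1 1 0)], sign=+1
I_A²/I_B² = (4/63)/(1/42) = 8/3

8/3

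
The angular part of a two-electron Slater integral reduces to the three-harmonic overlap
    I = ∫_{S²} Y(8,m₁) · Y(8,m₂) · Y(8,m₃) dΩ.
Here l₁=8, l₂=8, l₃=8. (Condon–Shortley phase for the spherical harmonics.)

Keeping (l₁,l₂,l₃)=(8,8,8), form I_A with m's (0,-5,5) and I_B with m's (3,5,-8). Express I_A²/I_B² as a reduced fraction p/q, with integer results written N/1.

Shared (l₁,l₂,l₃)=(8,8,8): N and (l;000)² cancel in I_A²/I_B².
A: Δ = 8!·8!·8!/25! = 1/236637794250; Racah Σ t=0..3: t=0:+1/1170505728000 t=1:−1/36578304000 t=2:+1/10450944000 t=3:−1/20901888000 = 1/46820229120; ⇒ 3j(8 8 8; 0 -5 5)² = 65/14858, sgn -1
B: Δ = 8!·8!·8!/25! = 1/236637794250; Racah Σ t=5..5: t=5:−1/1170505728000 = -1/1170505728000; ⇒ 3j(8 8 8; 3 5 -8)² = 429/37145, sgn -1
I_A²/I_B² = (65/14858)/(429/37145) = 25/66

25/66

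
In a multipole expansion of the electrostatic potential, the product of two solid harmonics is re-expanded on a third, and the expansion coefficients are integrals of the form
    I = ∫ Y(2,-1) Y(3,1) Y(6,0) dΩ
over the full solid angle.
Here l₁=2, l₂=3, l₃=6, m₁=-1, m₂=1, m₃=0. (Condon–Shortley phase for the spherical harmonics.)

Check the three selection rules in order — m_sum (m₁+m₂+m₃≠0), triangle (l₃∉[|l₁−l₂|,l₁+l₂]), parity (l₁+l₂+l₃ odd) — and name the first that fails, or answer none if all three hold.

Σmᵢ = 0  ✓
l₃∈[|l₁−l₂|,l₁+l₂]=[1,5], have l₃=6  ✗
Σlᵢ = 11 ⇒ odd

triangle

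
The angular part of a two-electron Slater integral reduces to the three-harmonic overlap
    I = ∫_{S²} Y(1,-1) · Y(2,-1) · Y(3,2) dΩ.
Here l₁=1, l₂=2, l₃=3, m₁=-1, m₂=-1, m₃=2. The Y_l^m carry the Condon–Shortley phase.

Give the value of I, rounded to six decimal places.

m-sum 0 ✓  L=6 even ✓  1≤3≤3 ✓
Π(2lᵢ+1) = 3×5×7 = 105
triangle coeff Δ(1,2,3) = 1/105
Σ_t [0,0]: t=0:+1/4 = 1/4
(3j)²=3/35 [(1 2 3; 0 0 0)], sign=-1
Σ_t [0,0]: t=0:+1/12 = 1/12
(3j)²=2/21 [(1 2 3; -1 -1 2)], sign=-1
⇒ 4πI² = 6/7
I = (+1)√(6/7/(4π)) = 0.26116903

0.261169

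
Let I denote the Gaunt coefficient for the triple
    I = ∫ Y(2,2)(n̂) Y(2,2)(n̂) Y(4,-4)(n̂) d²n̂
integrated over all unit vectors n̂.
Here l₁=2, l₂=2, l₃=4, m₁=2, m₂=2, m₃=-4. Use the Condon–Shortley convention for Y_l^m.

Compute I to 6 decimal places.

Rules hold: Σm=0, L=8 even, 0≤4≤4.
N = 5·5·9 = 225
Δ = 0!·4!·4!/9! = 1/630
Racah Σ t=0..0: t=0:+1/16 = 1/16
⇒ 3j(2 2 4; 0 0 0)² = 2/35, sgn +1
Racah Σ t=0..0: t=0:+1/576 = 1/576
⇒ 3j(2 2 4; 2 2 -4)² = 1/9, sgn +1
4πI² = N·(3j₀)²·(3jₘ)² = 10/7
I = +1·√(1.42857/4π) = 0.33716777

0.337168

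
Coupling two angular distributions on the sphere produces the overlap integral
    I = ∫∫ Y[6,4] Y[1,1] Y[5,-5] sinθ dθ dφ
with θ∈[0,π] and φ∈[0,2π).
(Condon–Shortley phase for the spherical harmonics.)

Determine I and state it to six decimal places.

Rules hold: Σm=0, L=12 even, 5≤5≤7.
N = 13·3·11 = 429
Δ = 2!·10!·0!/13! = 1/858
Racah Σ t=1..1: t=1:−1/14400 = -1/14400
⇒ 3j(6 1 5; 0 0 0)² = 6/143, sgn +1
Racah Σ t=2..2: t=2:+1/7257600 = 1/7257600
⇒ 3j(6 1 5; 4 1 -5)² = 1/858, sgn +1
4πI² = N·(3j₀)²·(3jₘ)² = 3/143
I = +1·√(0.020979/4π) = 0.04085899

0.040859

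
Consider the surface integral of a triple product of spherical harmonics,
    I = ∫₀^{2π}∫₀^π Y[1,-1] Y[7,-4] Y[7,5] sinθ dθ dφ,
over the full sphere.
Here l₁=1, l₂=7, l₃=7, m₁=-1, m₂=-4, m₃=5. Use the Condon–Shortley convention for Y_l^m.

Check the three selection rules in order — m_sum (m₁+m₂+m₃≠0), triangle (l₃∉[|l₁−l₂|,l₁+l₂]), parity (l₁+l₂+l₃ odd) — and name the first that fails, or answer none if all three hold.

parity

m₁+m₂+m₃ = -1 − 4 + 5 = 0  ✓
triangle: |1−7|=6 ≤ l₃=7 ≤ 1+7=8  ✓
parity: l₁+l₂+l₃ = 15 is odd  ✗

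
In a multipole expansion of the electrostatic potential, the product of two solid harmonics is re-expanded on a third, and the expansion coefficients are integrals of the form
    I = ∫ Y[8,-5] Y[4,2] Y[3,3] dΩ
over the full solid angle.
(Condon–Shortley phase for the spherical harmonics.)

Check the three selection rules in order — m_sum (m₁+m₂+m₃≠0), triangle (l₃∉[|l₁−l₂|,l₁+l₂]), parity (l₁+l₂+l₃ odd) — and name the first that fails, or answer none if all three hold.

triangle

m₁+m₂+m₃ = -5 + 2 + 3 = 0  ✓
triangle: |8−4|=4 ≤ l₃=3 ≤ 8+4=12  ✗
parity: l₁+l₂+l₃ = 15 is odd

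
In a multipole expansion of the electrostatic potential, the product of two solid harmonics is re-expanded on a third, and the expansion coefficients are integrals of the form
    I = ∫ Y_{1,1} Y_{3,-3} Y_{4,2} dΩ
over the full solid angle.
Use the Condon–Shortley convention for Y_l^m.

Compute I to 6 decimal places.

Checks pass: Σm=0; 8 even; l₃=4∈[2,4].
(2·1+1)(2·3+1)(2·4+1) = 189
Δ: 0! 2! 6! / 9! → 1/252
sum: t=0:+1/36 = 1/36
3j²(1 3 4; 0 0 0) = Δ·Π!·Σ² = 4/63  (sign +1)
sum: t=0:+1/1440 = 1/1440
3j²(1 3 4; 1 -3 2) = Δ·Π!·Σ² = 1/252  (sign +1)
combine: 4πI² = 189·4/63·1/252 = 1/21
take √, sign +1: I = 0.06155813

0.061558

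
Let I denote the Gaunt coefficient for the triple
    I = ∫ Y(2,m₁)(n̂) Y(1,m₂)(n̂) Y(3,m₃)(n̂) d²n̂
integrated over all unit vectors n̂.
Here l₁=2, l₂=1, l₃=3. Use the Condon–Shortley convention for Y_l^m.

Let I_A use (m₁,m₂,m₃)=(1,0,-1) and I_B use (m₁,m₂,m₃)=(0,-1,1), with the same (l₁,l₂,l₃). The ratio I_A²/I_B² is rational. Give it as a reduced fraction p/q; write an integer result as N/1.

Same 2,1,3: normalisation and zero-m 3j drop out of the ratio.
A: Δ: 0! 4! 2! / 7! → 1/105; sum: t=0:+1/6 = 1/6; 3j²(2 1 3; 1 0 -1) = Δ·Π!·Σ² = 8/105  (sign +1)
B: Δ: 0! 4! 2! / 7! → 1/105; sum: t=0:+1/8 = 1/8; 3j²(2 1 3; 0 -1 1) = Δ·Π!·Σ² = 2/35  (sign +1)
I_A²/I_B² = (8/105)/(2/35) = 4/3

4/3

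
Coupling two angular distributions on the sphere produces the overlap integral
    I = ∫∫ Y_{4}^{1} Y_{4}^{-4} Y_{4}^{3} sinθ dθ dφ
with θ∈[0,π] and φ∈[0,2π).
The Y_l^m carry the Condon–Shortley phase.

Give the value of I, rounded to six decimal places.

-0.168431

Rules hold: Σm=0, L=12 even, 0≤4≤8.
N = 9·9·9 = 729
Δ = 4!·4!·4!/13! = 1/450450
Racah Σ t=0..4: t=0:+1/13824 t=1:−1/216 t=2:+1/64 t=3:−1/216 t=4:+1/13824 = 5/768
⇒ 3j(4 4 4; 0 0 0)² = 18/1001, sgn +1
Racah Σ t=0..0: t=0:+1/3456 = 1/3456
⇒ 3j(4 4 4; 1 -4 3)² = 35/1287, sgn -1
4πI² = N·(3j₀)²·(3jₘ)² = 7290/20449
I = -1·√(0.356497/4π) = -0.16843130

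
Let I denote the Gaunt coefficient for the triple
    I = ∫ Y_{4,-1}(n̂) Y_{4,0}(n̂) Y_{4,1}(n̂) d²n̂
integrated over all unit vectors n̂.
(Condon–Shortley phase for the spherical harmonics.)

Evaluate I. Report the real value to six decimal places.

Checks pass: Σm=0; 12 even; l₃=4∈[0,8].
(2·4+1)(2·4+1)(2·4+1) = 729
Δ: 4! 4! 4! / 13! → 1/450450
sum: t=0:+1/13824 t=1:−1/216 t=2:+1/64 t=3:−1/216 t=4:+1/13824 = 5/768
3j²(4 4 4; 0 0 0) = Δ·Π!·Σ² = 18/1001  (sign +1)
sum: t=1:−1/864 t=2:+1/96 t=3:−1/144 t=4:+1/3456 = 1/384
3j²(4 4 4; -1 0 1) = Δ·Π!·Σ² = 9/2002  (sign -1)
combine: 4πI² = 729·18/1001·9/2002 = 59049/1002001
take √, sign -1: I = -0.06848055

-0.068481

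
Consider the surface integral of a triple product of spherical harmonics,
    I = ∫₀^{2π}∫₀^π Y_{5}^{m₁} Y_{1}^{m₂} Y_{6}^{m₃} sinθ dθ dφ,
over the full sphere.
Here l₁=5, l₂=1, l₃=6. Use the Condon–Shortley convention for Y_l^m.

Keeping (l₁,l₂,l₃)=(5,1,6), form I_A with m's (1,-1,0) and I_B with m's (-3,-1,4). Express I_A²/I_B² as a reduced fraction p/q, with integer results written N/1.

1/3

Shared (l₁,l₂,l₃)=(5,1,6): N and (l;000)² cancel in I_A²/I_B².
A: Δ = 0!·10!·2!/13! = 1/858; Racah Σ t=0..0: t=0:+1/34560 = 1/34560; ⇒ 3j(5 1 6; 1 -1 0)² = 5/286, sgn +1
B: Δ = 0!·10!·2!/13! = 1/858; Racah Σ t=0..0: t=0:+1/161280 = 1/161280; ⇒ 3j(5 1 6; -3 -1 4)² = 15/286, sgn +1
I_A²/I_B² = (5/286)/(15/286) = 1/3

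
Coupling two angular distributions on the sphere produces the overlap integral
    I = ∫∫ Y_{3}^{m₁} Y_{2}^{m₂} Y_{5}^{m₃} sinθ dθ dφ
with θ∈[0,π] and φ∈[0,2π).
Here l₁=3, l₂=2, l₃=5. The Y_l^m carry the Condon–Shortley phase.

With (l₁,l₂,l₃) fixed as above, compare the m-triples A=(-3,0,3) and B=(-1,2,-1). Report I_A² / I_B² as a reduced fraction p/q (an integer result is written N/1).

28/15

l's match ⇒ only the (l;m) 3-j factors differ between A and B.
A: triangle coeff Δ(3,2,5) = 1/2310; Σ_t [0,0]: t=0:+1/2880 = 1/2880; (3j)²=2/165 [(3 2 5; -3 0 3)], sign=+1
B: triangle coeff Δ(3,2,5) = 1/2310; Σ_t [0,0]: t=0:+1/1152 = 1/1152; (3j)²=1/154 [(3 2 5; -1 2 -1)], sign=+1
I_A²/I_B² = (2/165)/(1/154) = 28/15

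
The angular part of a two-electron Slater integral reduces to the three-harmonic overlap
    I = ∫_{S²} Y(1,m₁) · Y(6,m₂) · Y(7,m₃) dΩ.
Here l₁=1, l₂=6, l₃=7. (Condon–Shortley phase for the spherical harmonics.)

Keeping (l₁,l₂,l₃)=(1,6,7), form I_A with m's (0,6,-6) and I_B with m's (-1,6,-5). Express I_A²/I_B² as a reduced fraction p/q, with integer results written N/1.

13/1

l's match ⇒ only the (l;m) 3-j factors differ between A and B.
A: triangle coeff Δ(1,6,7) = 1/1365; Σ_t [0,0]: t=0:+1/479001600 = 1/479001600; (3j)²=1/105 [(1 6 7; 0 6 -6)], sign=-1
B: triangle coeff Δ(1,6,7) = 1/1365; Σ_t [0,0]: t=0:+1/958003200 = 1/958003200; (3j)²=1/1365 [(1 6 7; -1 6 -5)], sign=+1
I_A²/I_B² = (1/105)/(1/1365) = 13/1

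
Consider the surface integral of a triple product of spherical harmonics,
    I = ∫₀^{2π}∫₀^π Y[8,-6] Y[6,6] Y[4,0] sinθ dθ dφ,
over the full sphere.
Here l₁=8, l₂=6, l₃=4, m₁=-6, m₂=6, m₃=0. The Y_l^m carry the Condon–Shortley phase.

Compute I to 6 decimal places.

Rules hold: Σm=0, L=18 even, 2≤4≤14.
N = 17·13·9 = 1989
Δ = 10!·6!·2!/19! = 1/23279256
Racah Σ t=4..6: t=4:+1/1658880 t=5:−1/518400 t=6:+1/1658880 = -1/1382400
⇒ 3j(8 6 4; 0 0 0)² = 504/46189, sgn -1
Racah Σ t=10..10: t=10:+1/348364800 = 1/348364800
⇒ 3j(8 6 4; -6 6 0)² = 11/646, sgn +1
4πI² = N·(3j₀)²·(3jₘ)² = 2268/6137
I = -1·√(0.369562/4π) = -0.17148989

-0.171490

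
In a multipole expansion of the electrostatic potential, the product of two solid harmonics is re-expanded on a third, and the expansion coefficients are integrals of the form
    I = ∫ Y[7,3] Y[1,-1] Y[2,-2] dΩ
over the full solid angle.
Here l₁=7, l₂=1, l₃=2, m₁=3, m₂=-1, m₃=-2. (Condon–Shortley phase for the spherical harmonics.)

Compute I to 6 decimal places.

|7−1|≤2≤7+1 violated ⇒ I = 0

0.000000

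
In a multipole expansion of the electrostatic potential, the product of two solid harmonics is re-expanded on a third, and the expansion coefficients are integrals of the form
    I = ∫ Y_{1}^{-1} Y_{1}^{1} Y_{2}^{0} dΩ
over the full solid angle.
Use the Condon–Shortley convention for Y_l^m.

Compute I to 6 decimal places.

Checks pass: Σm=0; 4 even; l₃=2∈[0,2].
(2·1+1)(2·1+1)(2·2+1) = 45
Δ: 0! 2! 2! / 5! → 1/30
sum: t=0:+1/1 = 1/1
3j²(1 1 2; 0 0 0) = Δ·Π!·Σ² = 2/15  (sign +1)
sum: t=0:+1/4 = 1/4
3j²(1 1 2; -1 1 0) = Δ·Π!·Σ² = 1/30  (sign +1)
combine: 4πI² = 45·2/15·1/30 = 1/5
take √, sign +1: I = 0.12615663

0.126157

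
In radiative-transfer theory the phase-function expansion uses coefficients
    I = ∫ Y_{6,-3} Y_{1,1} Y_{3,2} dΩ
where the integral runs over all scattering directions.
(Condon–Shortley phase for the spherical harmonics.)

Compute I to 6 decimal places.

l₃=3 ∉ [5,7] — triangle fails ⇒ I = 0

0.000000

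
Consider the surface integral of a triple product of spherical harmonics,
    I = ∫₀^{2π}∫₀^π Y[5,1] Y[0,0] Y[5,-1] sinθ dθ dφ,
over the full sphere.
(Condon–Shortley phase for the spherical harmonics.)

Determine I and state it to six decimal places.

Rules hold: Σm=0, L=10 even, 5≤5≤5.
N = 11·1·11 = 121
Δ = 0!·10!·0!/11! = 1/11
Racah Σ t=0..0: t=0:+1/14400 = 1/14400
⇒ 3j(5 0 5; 0 0 0)² = 1/11, sgn -1
Racah Σ t=0..0: t=0:+1/17280 = 1/17280
⇒ 3j(5 0 5; 1 0 -1)² = 1/11, sgn +1
4πI² = N·(3j₀)²·(3jₘ)² = 1/1
I = -1·√(1/4π) = -0.28209479

-0.282095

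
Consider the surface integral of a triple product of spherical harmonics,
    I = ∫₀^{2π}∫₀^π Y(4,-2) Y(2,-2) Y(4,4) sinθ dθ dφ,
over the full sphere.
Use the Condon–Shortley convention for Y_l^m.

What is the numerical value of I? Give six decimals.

-0.106180

Checks pass: Σm=0; 10 even; l₃=4∈[2,6].
(2·4+1)(2·2+1)(2·4+1) = 405
Δ: 2! 6! 2! / 11! → 1/13860
sum: t=0:+1/192 t=1:−1/36 t=2:+1/192 = -5/288
3j²(4 2 4; 0 0 0) = Δ·Π!·Σ² = 20/693  (sign -1)
sum: t=0:+1/2880 = 1/2880
3j²(4 2 4; -2 -2 4) = Δ·Π!·Σ² = 2/165  (sign +1)
combine: 4πI² = 405·20/693·2/165 = 120/847
take √, sign -1: I = -0.10618031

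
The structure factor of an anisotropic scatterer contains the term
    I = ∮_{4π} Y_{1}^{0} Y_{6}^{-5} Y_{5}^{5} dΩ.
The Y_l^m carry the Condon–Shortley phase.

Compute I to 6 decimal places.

-0.135514

m-sum 0 ✓  L=12 even ✓  5≤5≤7 ✓
Π(2lᵢ+1) = 3×13×11 = 429
triangle coeff Δ(1,6,5) = 1/858
Σ_t [1,1]: t=1:−1/14400 = -1/14400
(3j)²=6/143 [(1 6 5; 0 0 0)], sign=+1
Σ_t [1,1]: t=1:−1/3628800 = -1/3628800
(3j)²=1/78 [(1 6 5; 0 -5 5)], sign=-1
⇒ 4πI² = 3/13
I = (-1)√(3/13/(4π)) = -0.13551395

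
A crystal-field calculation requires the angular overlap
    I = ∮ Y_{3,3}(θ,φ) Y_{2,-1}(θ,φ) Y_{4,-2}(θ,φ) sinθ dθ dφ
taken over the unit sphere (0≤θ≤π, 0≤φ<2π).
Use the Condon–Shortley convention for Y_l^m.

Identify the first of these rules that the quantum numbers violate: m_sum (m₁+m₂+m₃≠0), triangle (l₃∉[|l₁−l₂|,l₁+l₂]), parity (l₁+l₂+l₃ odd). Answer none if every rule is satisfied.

m₁+m₂+m₃ = 3 − 1 − 2 = 0  ✓
triangle: |3−2|=1 ≤ l₃=4 ≤ 3+2=5  ✓
parity: l₁+l₂+l₃ = 9 is odd  ✗

parity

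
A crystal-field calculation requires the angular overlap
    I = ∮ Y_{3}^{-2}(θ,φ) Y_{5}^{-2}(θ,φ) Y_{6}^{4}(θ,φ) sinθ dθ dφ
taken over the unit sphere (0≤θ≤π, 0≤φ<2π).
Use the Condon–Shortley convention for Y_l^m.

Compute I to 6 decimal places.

0.088266

Rules hold: Σm=0, L=14 even, 2≤6≤8.
N = 7·11·13 = 1001
Δ = 2!·4!·8!/15! = 1/675675
Racah Σ t=0..2: t=0:+1/8640 t=1:−1/2304 t=2:+1/8640 = -7/34560
⇒ 3j(3 5 6; 0 0 0)² = 7/429, sgn -1
Racah Σ t=1..2: t=1:−1/34560 t=2:+1/60480 = -1/80640
⇒ 3j(3 5 6; -2 -2 4)² = 6/1001, sgn -1
4πI² = N·(3j₀)²·(3jₘ)² = 14/143
I = +1·√(0.0979021/4π) = 0.08826552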